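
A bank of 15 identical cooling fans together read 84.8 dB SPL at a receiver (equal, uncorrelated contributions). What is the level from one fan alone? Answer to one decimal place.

73.0 dB SPL

15 equal incoherent sources add 10·log₁₀(15) = 11.76 dB over one source.
L_one = 84.8 − 11.76 = 73.0 dB SPL.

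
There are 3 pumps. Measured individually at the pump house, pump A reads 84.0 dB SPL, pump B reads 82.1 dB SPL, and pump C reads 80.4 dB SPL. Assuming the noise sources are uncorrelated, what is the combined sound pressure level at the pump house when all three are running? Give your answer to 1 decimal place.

87.2 dB SPL

Add the sources as powers (linear), then convert back to dB:
L_total = 10·log₁₀(10^(84.0/10) + 10^(82.1/10) + 10^(80.4/10)) = 10·log₁₀(523000000) = 87.2 dB SPL.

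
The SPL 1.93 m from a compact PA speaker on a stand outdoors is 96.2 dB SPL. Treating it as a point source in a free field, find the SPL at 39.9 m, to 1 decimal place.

For a point source in a free field, ΔL = −20·log₁₀(d₂/d₁).
ΔL = −20·log₁₀(39.9/1.93) = -26.31 dB, so L₂ = 96.2 + (-26.31) = 69.9 dB SPL.

69.9 dB SPL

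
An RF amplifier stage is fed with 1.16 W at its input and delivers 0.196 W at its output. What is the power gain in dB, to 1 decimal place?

-7.7 dB

Power ratio → dB uses the 10·log₁₀ form:
10·log₁₀(0.196/1.16) = 10·log₁₀(0.1690) = -7.7 dB.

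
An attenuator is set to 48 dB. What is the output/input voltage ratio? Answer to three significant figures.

0.00398

Voltage ratio = 10^(dB/20).
10^(-48/20) = 10^(-2.400) = 0.00398.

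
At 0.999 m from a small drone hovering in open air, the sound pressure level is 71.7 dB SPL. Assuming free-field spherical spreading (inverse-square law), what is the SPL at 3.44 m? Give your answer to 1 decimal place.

61.0 dB SPL

Inverse-square spreading gives ΔL = −20·log₁₀(d₂/d₁).
ΔL = −20·log₁₀(3.44/0.999) = -10.74 dB, so L₂ = 71.7 + (-10.74) = 61.0 dB SPL.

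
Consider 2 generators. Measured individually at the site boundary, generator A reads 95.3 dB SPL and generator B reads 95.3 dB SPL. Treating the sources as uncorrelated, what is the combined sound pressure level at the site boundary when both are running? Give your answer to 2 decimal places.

Incoherent sources sum as intensities:
L_total = 10·log₁₀(10^(95.3/10) + 10^(95.3/10)) = 10·log₁₀(6777000000) = 98.31 dB SPL.

98.31 dB SPL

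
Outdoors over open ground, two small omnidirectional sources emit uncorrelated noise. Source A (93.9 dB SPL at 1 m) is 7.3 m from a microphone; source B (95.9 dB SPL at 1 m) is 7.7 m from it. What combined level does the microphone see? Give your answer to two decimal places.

80.48 dB SPL

At the listener: L_A = 93.9 − 20·log₁₀(7.3) = 76.634 dB; L_B = 95.9 − 20·log₁₀(7.7) = 78.170 dB.
Combined: 10·log₁₀(10^(76.634/10)+10^(78.170/10)) = 80.48 dB SPL.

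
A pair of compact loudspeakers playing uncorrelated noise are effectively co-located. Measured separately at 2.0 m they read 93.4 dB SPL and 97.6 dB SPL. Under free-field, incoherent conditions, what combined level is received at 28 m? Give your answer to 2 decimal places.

Combined at 2.0 m: 10·log₁₀(10^(93.4/10)+10^(97.6/10)) = 98.999 dB SPL.
Then apply −20·log₁₀(28/2.0) = -22.923 dB → 76.08 dB SPL.

76.08 dB SPL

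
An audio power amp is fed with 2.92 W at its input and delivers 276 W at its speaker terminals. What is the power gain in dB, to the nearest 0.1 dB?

Power is a power quantity, so gain = 10·log₁₀(P_out/P_in).
10·log₁₀(276/2.92) = 10·log₁₀(94.52) = 19.8 dB.

19.8 dB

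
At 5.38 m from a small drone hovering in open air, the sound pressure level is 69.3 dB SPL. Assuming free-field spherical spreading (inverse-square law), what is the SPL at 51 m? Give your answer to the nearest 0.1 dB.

49.8 dB SPL

For a point source in a free field, ΔL = −20·log₁₀(d₂/d₁).
ΔL = −20·log₁₀(51/5.38) = -19.54 dB, so L₂ = 69.3 + (-19.54) = 49.8 dB SPL.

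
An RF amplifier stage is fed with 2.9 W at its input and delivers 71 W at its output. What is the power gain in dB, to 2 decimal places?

13.89 dB

Power is a power quantity, so gain = 10·log₁₀(P_out/P_in).
10·log₁₀(71/2.9) = 10·log₁₀(24.48) = 13.89 dB.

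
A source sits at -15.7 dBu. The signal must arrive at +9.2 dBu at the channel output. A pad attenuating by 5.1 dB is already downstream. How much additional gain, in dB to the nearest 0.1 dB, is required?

30.0 dB

The required make-up gain is the shortfall in the dB sum.
G = +9.2 − (-15.7) + 5.1 = 30.0 dB.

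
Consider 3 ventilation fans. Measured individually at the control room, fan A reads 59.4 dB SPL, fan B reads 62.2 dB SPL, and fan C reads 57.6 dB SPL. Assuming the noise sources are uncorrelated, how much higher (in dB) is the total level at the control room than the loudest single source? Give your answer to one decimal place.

Uncorrelated sources add in intensity (power), not in dB.
L_total = 10·log₁₀(10^(59.4/10) + 10^(62.2/10) + 10^(57.6/10)) = 64.92 dB SPL.
Excess over the loudest (62.2 dB): 64.92 − 62.2 = 2.7 dB.

2.7 dB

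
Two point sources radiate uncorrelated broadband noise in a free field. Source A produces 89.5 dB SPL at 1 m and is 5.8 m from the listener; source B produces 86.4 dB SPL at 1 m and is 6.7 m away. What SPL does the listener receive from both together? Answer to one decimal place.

At the listener: L_A = 89.5 − 20·log₁₀(5.8) = 74.23 dB; L_B = 86.4 − 20·log₁₀(6.7) = 69.88 dB.
Combined: 10·log₁₀(10^(74.23/10)+10^(69.88/10)) = 75.6 dB SPL.

75.6 dB SPL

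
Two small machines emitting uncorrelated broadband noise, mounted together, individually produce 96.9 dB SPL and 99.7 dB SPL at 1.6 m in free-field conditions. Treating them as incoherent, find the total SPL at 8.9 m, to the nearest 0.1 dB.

86.6 dB SPL

Combined at 1.6 m: 10·log₁₀(10^(96.9/10)+10^(99.7/10)) = 101.53 dB SPL.
Then apply −20·log₁₀(8.9/1.6) = -14.91 dB → 86.6 dB SPL.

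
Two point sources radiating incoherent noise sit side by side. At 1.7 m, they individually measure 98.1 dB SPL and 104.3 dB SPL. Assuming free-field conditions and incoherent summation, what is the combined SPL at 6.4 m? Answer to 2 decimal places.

93.72 dB SPL

Combined at 1.7 m: 10·log₁₀(10^(98.1/10)+10^(104.3/10)) = 105.234 dB SPL.
Then apply −20·log₁₀(6.4/1.7) = -11.515 dB → 93.72 dB SPL.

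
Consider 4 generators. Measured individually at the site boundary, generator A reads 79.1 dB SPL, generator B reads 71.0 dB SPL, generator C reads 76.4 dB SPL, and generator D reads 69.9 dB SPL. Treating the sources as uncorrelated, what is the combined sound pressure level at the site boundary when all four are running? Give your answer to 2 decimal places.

Add the sources as powers (linear), then convert back to dB:
L_total = 10·log₁₀(10^(79.1/10) + 10^(71.0/10) + 10^(76.4/10) + 10^(69.9/10)) = 10·log₁₀(147300000) = 81.68 dB SPL.

81.68 dB SPL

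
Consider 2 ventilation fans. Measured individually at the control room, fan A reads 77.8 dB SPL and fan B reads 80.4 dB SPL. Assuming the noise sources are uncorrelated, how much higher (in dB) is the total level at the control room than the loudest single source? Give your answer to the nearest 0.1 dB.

Add the sources as powers (linear), then convert back to dB:
L_total = 10·log₁₀(10^(77.8/10) + 10^(80.4/10)) = 82.30 dB SPL.
Excess over the loudest (80.4 dB): 82.30 − 80.4 = 1.9 dB.

1.9 dB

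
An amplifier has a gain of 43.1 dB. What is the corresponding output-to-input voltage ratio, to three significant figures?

Voltage ratio = 10^(dB/20).
10^(43.1/20) = 10^(2.155) = 143.

143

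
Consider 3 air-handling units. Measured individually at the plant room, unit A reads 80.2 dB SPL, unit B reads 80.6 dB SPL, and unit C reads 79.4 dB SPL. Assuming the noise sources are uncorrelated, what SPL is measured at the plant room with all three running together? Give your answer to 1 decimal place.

Add the sources as powers (linear), then convert back to dB:
L_total = 10·log₁₀(10^(80.2/10) + 10^(80.6/10) + 10^(79.4/10)) = 10·log₁₀(306600000) = 84.9 dB SPL.

84.9 dB SPL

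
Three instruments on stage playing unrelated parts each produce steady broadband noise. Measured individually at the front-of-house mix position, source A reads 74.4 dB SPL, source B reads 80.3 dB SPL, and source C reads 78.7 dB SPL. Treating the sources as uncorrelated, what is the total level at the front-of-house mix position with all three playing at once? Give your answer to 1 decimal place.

Incoherent sources sum as intensities:
L_total = 10·log₁₀(10^(74.4/10) + 10^(80.3/10) + 10^(78.7/10)) = 10·log₁₀(208800000) = 83.2 dB SPL.

83.2 dB SPL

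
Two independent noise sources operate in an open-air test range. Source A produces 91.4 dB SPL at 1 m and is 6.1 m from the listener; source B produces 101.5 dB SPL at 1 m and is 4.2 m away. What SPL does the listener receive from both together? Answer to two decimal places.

89.23 dB SPL

At the listener: L_A = 91.4 − 20·log₁₀(6.1) = 75.693 dB; L_B = 101.5 − 20·log₁₀(4.2) = 89.035 dB.
Combined: 10·log₁₀(10^(75.693/10)+10^(89.035/10)) = 89.23 dB SPL.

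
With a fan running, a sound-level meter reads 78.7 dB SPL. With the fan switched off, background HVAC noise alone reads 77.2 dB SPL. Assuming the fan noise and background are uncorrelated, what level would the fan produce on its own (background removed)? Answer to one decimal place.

Remove the background by subtracting linear intensities:
L_src = 10·log₁₀(10^(78.7/10) − 10^(77.2/10)) = 10·log₁₀(21650000) = 73.4 dB SPL.

73.4 dB SPL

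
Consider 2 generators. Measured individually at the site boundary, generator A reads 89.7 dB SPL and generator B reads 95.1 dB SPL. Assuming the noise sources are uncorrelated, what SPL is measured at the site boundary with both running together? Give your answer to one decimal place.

96.2 dB SPL

Add the sources as powers (linear), then convert back to dB:
L_total = 10·log₁₀(10^(89.7/10) + 10^(95.1/10)) = 10·log₁₀(4169000000) = 96.2 dB SPL.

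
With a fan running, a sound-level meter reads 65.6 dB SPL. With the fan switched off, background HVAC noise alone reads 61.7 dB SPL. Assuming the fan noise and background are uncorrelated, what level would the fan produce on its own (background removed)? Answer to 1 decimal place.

63.3 dB SPL

Remove the background by subtracting linear intensities:
L_src = 10·log₁₀(10^(65.6/10) − 10^(61.7/10)) = 10·log₁₀(2152000) = 63.3 dB SPL.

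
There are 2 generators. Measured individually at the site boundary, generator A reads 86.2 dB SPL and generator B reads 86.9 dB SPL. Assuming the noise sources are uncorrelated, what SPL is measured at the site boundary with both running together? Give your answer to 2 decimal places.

89.57 dB SPL

Incoherent sources sum as intensities:
L_total = 10·log₁₀(10^(86.2/10) + 10^(86.9/10)) = 10·log₁₀(906600000) = 89.57 dB SPL.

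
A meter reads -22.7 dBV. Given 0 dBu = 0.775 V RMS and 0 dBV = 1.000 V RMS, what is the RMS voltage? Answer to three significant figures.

0.0733 V

V = 1.000 V × 10^(-22.7/20).
= 1.000 × 0.07328 = 0.0733 V.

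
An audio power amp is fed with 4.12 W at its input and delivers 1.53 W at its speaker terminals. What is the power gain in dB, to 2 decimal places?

-4.30 dB

For a power ratio, dB = 10·log₁₀(P₂/P₁).
10·log₁₀(1.53/4.12) = 10·log₁₀(0.3714) = -4.30 dB.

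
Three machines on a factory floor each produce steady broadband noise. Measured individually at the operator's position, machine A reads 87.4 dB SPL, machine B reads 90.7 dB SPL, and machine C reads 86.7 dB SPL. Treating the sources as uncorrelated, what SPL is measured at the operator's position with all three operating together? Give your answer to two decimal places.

93.41 dB SPL

Incoherent sources sum as intensities:
L_total = 10·log₁₀(10^(87.4/10) + 10^(90.7/10) + 10^(86.7/10)) = 10·log₁₀(2192000000) = 93.41 dB SPL.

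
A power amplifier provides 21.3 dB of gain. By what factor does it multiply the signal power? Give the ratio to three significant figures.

Power ratio = 10^(dB/10).
10^(21.3/10) = 10^(2.130) = 135.

135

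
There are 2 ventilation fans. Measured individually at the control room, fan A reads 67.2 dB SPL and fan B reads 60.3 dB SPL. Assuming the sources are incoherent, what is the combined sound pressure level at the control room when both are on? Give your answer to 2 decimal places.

68.01 dB SPL

Add the sources as powers (linear), then convert back to dB:
L_total = 10·log₁₀(10^(67.2/10) + 10^(60.3/10)) = 10·log₁₀(6320000) = 68.01 dB SPL.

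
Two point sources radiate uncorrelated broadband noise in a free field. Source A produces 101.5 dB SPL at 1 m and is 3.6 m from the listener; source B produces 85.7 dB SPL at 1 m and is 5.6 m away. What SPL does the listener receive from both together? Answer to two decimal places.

At the listener: L_A = 101.5 − 20·log₁₀(3.6) = 90.374 dB; L_B = 85.7 − 20·log₁₀(5.6) = 70.736 dB.
Combined: 10·log₁₀(10^(90.374/10)+10^(70.736/10)) = 90.42 dB SPL.

90.42 dB SPL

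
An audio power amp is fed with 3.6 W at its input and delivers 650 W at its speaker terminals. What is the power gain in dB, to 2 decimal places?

Power ratio → dB uses the 10·log₁₀ form:
10·log₁₀(650/3.6) = 10·log₁₀(180.6) = 22.57 dB.

22.57 dB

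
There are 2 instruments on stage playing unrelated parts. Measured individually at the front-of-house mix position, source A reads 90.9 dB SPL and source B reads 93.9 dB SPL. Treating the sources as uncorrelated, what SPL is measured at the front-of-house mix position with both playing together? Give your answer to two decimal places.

95.66 dB SPL

Add the sources as powers (linear), then convert back to dB:
L_total = 10·log₁₀(10^(90.9/10) + 10^(93.9/10)) = 10·log₁₀(3685000000) = 95.66 dB SPL.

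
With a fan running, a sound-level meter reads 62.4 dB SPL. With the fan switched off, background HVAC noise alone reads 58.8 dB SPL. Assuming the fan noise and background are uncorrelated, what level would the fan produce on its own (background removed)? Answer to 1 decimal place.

Subtract intensities: L_src = 10·log₁₀(10^(L_total/10) − 10^(L_bg/10)).
L_src = 10·log₁₀(10^(62.4/10) − 10^(58.8/10)) = 10·log₁₀(979200) = 59.9 dB SPL.

59.9 dB SPL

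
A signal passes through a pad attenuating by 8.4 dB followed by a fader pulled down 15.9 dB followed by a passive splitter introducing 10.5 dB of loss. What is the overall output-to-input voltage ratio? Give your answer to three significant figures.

Net gain = (−8.4) + (−15.9) + (−10.5) = -34.8 dB.
Voltage ratio = 10^(-34.8/20) = 0.0182.

0.0182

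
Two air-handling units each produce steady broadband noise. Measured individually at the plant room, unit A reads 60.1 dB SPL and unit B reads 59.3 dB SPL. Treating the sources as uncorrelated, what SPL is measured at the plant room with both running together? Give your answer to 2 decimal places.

Uncorrelated sources add in intensity (power), not in dB.
L_total = 10·log₁₀(10^(60.1/10) + 10^(59.3/10)) = 10·log₁₀(1874000) = 62.73 dB SPL.

62.73 dB SPL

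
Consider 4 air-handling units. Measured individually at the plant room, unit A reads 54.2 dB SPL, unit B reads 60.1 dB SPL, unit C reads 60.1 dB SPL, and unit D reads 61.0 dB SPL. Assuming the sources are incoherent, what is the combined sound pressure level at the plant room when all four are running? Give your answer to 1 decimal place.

Add the sources as powers (linear), then convert back to dB:
L_total = 10·log₁₀(10^(54.2/10) + 10^(60.1/10) + 10^(60.1/10) + 10^(61.0/10)) = 10·log₁₀(3569000) = 65.5 dB SPL.

65.5 dB SPL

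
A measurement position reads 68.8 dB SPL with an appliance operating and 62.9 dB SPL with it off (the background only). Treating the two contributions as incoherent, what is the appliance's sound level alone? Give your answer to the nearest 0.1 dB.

Subtract intensities: L_src = 10·log₁₀(10^(L_total/10) − 10^(L_bg/10)).
L_src = 10·log₁₀(10^(68.8/10) − 10^(62.9/10)) = 10·log₁₀(5636000) = 67.5 dB SPL.

67.5 dB SPL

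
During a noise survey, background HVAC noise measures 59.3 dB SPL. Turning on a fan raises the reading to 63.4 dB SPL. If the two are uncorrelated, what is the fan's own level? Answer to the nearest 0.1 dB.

Remove the background by subtracting linear intensities:
L_src = 10·log₁₀(10^(63.4/10) − 10^(59.3/10)) = 10·log₁₀(1337000) = 61.3 dB SPL.

61.3 dB SPL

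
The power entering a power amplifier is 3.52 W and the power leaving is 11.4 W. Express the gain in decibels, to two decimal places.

5.10 dB

Power ratio → dB uses the 10·log₁₀ form:
10·log₁₀(11.4/3.52) = 10·log₁₀(3.239) = 5.10 dB.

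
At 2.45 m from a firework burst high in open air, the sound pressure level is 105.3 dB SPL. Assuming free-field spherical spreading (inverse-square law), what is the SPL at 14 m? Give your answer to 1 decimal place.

For a point source in a free field, ΔL = −20·log₁₀(d₂/d₁).
ΔL = −20·log₁₀(14/2.45) = -15.14 dB, so L₂ = 105.3 + (-15.14) = 90.2 dB SPL.

90.2 dB SPL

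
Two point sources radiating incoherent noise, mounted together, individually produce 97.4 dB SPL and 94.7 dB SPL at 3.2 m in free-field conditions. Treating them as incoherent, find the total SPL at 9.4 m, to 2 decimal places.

89.91 dB SPL

Combined at 3.2 m: 10·log₁₀(10^(97.4/10)+10^(94.7/10)) = 99.267 dB SPL.
Then apply −20·log₁₀(9.4/3.2) = -9.360 dB → 89.91 dB SPL.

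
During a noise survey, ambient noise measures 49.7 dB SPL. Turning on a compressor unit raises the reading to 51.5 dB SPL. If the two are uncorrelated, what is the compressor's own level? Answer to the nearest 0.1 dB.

Remove the background by subtracting linear intensities:
L_src = 10·log₁₀(10^(51.5/10) − 10^(49.7/10)) = 10·log₁₀(47930) = 46.8 dB SPL.

46.8 dB SPL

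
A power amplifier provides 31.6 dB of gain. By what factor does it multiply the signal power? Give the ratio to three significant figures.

1450

Power ratio = 10^(dB/10).
10^(31.6/10) = 10^(3.160) = 1450.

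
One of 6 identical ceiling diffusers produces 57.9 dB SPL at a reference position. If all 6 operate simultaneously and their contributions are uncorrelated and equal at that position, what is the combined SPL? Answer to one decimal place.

6 equal incoherent sources raise the level by 10·log₁₀(6) = 7.78 dB.
L_total = 57.9 + 7.78 = 65.7 dB SPL.

65.7 dB SPL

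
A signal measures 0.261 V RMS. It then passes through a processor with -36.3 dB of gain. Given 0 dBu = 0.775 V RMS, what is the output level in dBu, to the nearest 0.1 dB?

Input level: 20·log₁₀(0.261/0.775) = -9.45 dBu.
Output: -9.45 − 36.3 = -45.8 dBu.

-45.8 dBu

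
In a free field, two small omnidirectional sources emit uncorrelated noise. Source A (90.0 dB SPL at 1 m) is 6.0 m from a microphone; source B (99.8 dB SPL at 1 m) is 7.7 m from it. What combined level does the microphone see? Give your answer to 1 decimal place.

At the listener: L_A = 90.0 − 20·log₁₀(6.0) = 74.44 dB; L_B = 99.8 − 20·log₁₀(7.7) = 82.07 dB.
Combined: 10·log₁₀(10^(74.44/10)+10^(82.07/10)) = 82.8 dB SPL.

82.8 dB SPL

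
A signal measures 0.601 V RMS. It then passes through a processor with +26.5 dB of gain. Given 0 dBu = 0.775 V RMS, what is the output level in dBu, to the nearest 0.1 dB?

+24.3 dBu

Input level: 20·log₁₀(0.601/0.775) = -2.21 dBu.
Output: -2.21 + 26.5 = +24.3 dBu.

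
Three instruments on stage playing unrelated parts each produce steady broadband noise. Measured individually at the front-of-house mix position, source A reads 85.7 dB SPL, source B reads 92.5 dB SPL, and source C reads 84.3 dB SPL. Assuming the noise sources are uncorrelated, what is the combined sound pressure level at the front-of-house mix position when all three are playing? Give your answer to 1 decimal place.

Uncorrelated sources add in intensity (power), not in dB.
L_total = 10·log₁₀(10^(85.7/10) + 10^(92.5/10) + 10^(84.3/10)) = 10·log₁₀(2419000000) = 93.8 dB SPL.

93.8 dB SPL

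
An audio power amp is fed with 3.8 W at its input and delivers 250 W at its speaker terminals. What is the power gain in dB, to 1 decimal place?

18.2 dB

Power is a power quantity, so gain = 10·log₁₀(P_out/P_in).
10·log₁₀(250/3.8) = 10·log₁₀(65.79) = 18.2 dB.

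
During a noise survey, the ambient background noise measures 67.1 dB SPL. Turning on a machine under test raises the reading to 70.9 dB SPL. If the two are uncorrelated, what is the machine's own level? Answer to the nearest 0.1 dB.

68.6 dB SPL

Background correction is a power subtraction:
L_src = 10·log₁₀(10^(70.9/10) − 10^(67.1/10)) = 10·log₁₀(7174000) = 68.6 dB SPL.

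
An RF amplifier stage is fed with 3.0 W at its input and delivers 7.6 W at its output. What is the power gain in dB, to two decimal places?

Power ratio → dB uses the 10·log₁₀ form:
10·log₁₀(7.6/3.0) = 10·log₁₀(2.533) = 4.04 dB.

4.04 dB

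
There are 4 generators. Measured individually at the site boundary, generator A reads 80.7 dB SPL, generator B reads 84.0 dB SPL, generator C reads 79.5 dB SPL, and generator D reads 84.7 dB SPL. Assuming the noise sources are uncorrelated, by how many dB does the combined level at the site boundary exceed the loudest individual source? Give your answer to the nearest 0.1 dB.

Add the sources as powers (linear), then convert back to dB:
L_total = 10·log₁₀(10^(80.7/10) + 10^(84.0/10) + 10^(79.5/10) + 10^(84.7/10)) = 88.77 dB SPL.
Excess over the loudest (84.7 dB): 88.77 − 84.7 = 4.1 dB.

4.1 dB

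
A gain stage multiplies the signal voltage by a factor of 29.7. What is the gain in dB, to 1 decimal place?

Voltage ratio → dB uses the 20·log₁₀ form:
20·log₁₀(29.7) = 29.5 dB.

29.5 dB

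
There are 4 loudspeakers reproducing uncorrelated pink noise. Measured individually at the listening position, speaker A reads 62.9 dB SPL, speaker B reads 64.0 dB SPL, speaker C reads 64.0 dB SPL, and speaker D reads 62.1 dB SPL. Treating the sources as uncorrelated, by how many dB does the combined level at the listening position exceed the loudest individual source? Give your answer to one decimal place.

5.3 dB

Uncorrelated sources add in intensity (power), not in dB.
L_total = 10·log₁₀(10^(62.9/10) + 10^(64.0/10) + 10^(64.0/10) + 10^(62.1/10)) = 69.34 dB SPL.
Excess over the loudest (64.0 dB): 69.34 − 64.0 = 5.3 dB.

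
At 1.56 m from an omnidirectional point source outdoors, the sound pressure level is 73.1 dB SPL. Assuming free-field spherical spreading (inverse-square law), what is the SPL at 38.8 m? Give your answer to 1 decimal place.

45.2 dB SPL

Inverse-square spreading gives ΔL = −20·log₁₀(d₂/d₁).
ΔL = −20·log₁₀(38.8/1.56) = -27.91 dB, so L₂ = 73.1 + (-27.91) = 45.2 dB SPL.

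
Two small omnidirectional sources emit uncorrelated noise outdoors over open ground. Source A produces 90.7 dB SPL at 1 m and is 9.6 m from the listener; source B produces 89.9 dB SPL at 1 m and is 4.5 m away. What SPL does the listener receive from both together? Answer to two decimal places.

At the listener: L_A = 90.7 − 20·log₁₀(9.6) = 71.055 dB; L_B = 89.9 − 20·log₁₀(4.5) = 76.836 dB.
Combined: 10·log₁₀(10^(71.055/10)+10^(76.836/10)) = 77.85 dB SPL.

77.85 dB SPL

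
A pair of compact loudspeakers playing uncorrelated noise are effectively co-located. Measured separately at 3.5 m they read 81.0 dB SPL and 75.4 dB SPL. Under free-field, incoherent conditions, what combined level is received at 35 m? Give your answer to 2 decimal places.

Combined at 3.5 m: 10·log₁₀(10^(81.0/10)+10^(75.4/10)) = 82.057 dB SPL.
Then apply −20·log₁₀(35/3.5) = -20.000 dB → 62.06 dB SPL.

62.06 dB SPL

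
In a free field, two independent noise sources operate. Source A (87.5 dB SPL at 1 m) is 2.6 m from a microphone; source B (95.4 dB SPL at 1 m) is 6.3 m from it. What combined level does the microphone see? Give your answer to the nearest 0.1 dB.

82.3 dB SPL

At the listener: L_A = 87.5 − 20·log₁₀(2.6) = 79.20 dB; L_B = 95.4 − 20·log₁₀(6.3) = 79.41 dB.
Combined: 10·log₁₀(10^(79.20/10)+10^(79.41/10)) = 82.3 dB SPL.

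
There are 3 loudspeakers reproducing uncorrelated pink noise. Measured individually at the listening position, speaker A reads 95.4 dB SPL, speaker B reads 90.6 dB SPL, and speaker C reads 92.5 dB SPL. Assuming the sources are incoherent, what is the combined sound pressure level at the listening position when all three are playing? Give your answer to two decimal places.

Uncorrelated sources add in intensity (power), not in dB.
L_total = 10·log₁₀(10^(95.4/10) + 10^(90.6/10) + 10^(92.5/10)) = 10·log₁₀(6394000000) = 98.06 dB SPL.

98.06 dB SPL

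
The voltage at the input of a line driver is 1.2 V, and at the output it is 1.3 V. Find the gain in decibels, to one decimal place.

0.7 dB

Voltage is an amplitude quantity, so gain = 20·log₁₀(V_out/V_in).
20·log₁₀(1.3/1.2) = 20·log₁₀(1.083) = 0.7 dB.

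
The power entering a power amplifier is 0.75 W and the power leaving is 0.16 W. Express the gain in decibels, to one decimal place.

-6.7 dB

Power is a power quantity, so gain = 10·log₁₀(P_out/P_in).
10·log₁₀(0.16/0.75) = 10·log₁₀(0.2133) = -6.7 dB.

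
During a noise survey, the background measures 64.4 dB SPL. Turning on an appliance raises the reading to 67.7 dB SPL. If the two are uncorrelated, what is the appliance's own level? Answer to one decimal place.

Subtract intensities: L_src = 10·log₁₀(10^(L_total/10) − 10^(L_bg/10)).
L_src = 10·log₁₀(10^(67.7/10) − 10^(64.4/10)) = 10·log₁₀(3134000) = 65.0 dB SPL.

65.0 dB SPL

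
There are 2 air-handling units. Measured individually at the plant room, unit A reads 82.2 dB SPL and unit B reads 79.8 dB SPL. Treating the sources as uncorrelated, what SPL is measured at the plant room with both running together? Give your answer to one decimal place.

Add the sources as powers (linear), then convert back to dB:
L_total = 10·log₁₀(10^(82.2/10) + 10^(79.8/10)) = 10·log₁₀(261500000) = 84.2 dB SPL.

84.2 dB SPL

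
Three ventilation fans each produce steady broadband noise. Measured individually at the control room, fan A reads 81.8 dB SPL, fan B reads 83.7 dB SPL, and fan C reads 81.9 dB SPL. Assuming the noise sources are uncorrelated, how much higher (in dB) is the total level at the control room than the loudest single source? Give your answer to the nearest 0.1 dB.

3.6 dB

Incoherent sources sum as intensities:
L_total = 10·log₁₀(10^(81.8/10) + 10^(83.7/10) + 10^(81.9/10)) = 87.33 dB SPL.
Excess over the loudest (83.7 dB): 87.33 − 83.7 = 3.6 dB.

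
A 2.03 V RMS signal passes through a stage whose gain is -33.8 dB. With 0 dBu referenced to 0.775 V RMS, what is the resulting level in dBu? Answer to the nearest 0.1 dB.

Input level: 20·log₁₀(2.03/0.775) = 8.36 dBu.
Output: 8.36 − 33.8 = -25.4 dBu.

-25.4 dBu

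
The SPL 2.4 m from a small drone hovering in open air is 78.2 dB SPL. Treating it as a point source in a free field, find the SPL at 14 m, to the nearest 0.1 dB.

Free-field point source: level drops by 20·log₁₀ of the distance ratio.
ΔL = −20·log₁₀(14/2.4) = -15.32 dB, so L₂ = 78.2 + (-15.32) = 62.9 dB SPL.

62.9 dB SPL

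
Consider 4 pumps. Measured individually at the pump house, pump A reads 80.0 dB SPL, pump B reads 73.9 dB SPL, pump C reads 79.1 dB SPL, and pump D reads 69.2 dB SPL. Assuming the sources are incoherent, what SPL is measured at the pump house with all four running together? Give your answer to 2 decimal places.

Uncorrelated sources add in intensity (power), not in dB.
L_total = 10·log₁₀(10^(80.0/10) + 10^(73.9/10) + 10^(79.1/10) + 10^(69.2/10)) = 10·log₁₀(214100000) = 83.31 dB SPL.

83.31 dB SPL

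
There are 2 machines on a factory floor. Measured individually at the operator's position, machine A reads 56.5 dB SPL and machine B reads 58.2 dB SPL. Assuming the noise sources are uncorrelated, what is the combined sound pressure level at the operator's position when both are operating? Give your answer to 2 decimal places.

Uncorrelated sources add in intensity (power), not in dB.
L_total = 10·log₁₀(10^(56.5/10) + 10^(58.2/10)) = 10·log₁₀(1107000) = 60.44 dB SPL.

60.44 dB SPL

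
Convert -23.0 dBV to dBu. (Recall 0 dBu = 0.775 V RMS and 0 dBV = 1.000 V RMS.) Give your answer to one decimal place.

-20.8 dBu

The offset between the scales is 20·log₁₀(0.775/1.000) = −2.214 dB.
So dBu = -23.0 + 2.214 = -20.8 dBu.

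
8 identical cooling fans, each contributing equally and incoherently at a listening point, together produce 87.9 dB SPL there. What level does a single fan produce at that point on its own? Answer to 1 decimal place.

78.9 dB SPL

8 equal incoherent sources add 10·log₁₀(8) = 9.03 dB over one source.
L_one = 87.9 − 9.03 = 78.9 dB SPL.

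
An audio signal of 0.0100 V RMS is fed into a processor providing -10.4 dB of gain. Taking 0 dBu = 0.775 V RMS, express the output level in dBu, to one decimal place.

-48.2 dBu

Input level: 20·log₁₀(0.0100/0.775) = -37.79 dBu.
Output: -37.79 − 10.4 = -48.2 dBu.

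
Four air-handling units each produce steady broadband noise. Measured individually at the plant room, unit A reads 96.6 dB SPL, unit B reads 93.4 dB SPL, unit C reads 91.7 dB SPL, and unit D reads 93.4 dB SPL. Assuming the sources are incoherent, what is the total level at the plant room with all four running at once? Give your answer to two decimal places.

100.18 dB SPL

Incoherent sources sum as intensities:
L_total = 10·log₁₀(10^(96.6/10) + 10^(93.4/10) + 10^(91.7/10) + 10^(93.4/10)) = 10·log₁₀(10426000000) = 100.18 dB SPL.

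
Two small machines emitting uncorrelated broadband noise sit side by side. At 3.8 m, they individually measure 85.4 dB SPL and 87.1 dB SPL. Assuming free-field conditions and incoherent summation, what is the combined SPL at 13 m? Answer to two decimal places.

78.66 dB SPL

Combined at 3.8 m: 10·log₁₀(10^(85.4/10)+10^(87.1/10)) = 89.343 dB SPL.
Then apply −20·log₁₀(13/3.8) = -10.683 dB → 78.66 dB SPL.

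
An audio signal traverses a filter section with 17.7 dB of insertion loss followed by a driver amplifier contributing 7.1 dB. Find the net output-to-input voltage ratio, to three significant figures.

0.295

Net gain = (−17.7) + 7.1 = -10.6 dB.
Voltage ratio = 10^(-10.6/20) = 0.295.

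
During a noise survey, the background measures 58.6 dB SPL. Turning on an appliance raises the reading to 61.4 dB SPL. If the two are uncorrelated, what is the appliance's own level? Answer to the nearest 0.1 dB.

58.2 dB SPL

Remove the background by subtracting linear intensities:
L_src = 10·log₁₀(10^(61.4/10) − 10^(58.6/10)) = 10·log₁₀(655900) = 58.2 dB SPL.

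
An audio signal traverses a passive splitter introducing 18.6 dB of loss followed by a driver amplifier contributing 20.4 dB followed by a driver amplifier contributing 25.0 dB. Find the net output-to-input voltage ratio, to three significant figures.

Net gain = (−18.6) + 20.4 + 25.0 = 26.8 dB.
Voltage ratio = 10^(26.8/20) = 21.9.

21.9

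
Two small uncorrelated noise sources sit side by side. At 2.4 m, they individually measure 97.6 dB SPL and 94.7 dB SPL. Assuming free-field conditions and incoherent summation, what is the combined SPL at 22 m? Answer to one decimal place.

80.2 dB SPL

Combined at 2.4 m: 10·log₁₀(10^(97.6/10)+10^(94.7/10)) = 99.40 dB SPL.
Then apply −20·log₁₀(22/2.4) = -19.24 dB → 80.2 dB SPL.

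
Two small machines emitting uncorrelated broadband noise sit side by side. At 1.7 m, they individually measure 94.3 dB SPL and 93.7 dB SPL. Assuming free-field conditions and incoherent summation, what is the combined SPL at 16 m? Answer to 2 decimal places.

Combined at 1.7 m: 10·log₁₀(10^(94.3/10)+10^(93.7/10)) = 97.021 dB SPL.
Then apply −20·log₁₀(16/1.7) = -19.473 dB → 77.55 dB SPL.

77.55 dB SPL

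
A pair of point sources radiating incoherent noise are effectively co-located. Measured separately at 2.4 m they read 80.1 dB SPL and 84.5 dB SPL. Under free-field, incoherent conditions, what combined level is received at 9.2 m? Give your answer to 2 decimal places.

Combined at 2.4 m: 10·log₁₀(10^(80.1/10)+10^(84.5/10)) = 85.845 dB SPL.
Then apply −20·log₁₀(9.2/2.4) = -11.672 dB → 74.17 dB SPL.

74.17 dB SPL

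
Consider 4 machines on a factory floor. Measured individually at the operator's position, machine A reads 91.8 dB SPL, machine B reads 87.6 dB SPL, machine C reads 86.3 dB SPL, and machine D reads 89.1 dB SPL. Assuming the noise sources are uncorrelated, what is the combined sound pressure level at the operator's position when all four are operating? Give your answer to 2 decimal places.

95.22 dB SPL

Incoherent sources sum as intensities:
L_total = 10·log₁₀(10^(91.8/10) + 10^(87.6/10) + 10^(86.3/10) + 10^(89.1/10)) = 10·log₁₀(3328000000) = 95.22 dB SPL.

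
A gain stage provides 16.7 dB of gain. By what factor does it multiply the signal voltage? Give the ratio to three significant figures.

Voltage ratio = 10^(dB/20).
10^(16.7/20) = 10^(0.8350) = 6.84.

6.84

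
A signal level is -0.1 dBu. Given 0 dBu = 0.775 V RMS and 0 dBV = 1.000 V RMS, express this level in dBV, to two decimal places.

-2.31 dBV

The offset between the scales is 20·log₁₀(0.775/1.000) = −2.214 dB.
So dBV = -0.1 − 2.214 = -2.31 dBV.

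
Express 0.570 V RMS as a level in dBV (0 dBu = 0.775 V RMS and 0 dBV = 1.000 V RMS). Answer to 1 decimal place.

-4.9 dBV

dBV = 20·log₁₀(V / 1.000 V).
20·log₁₀(0.570/1.000) = -4.9 dBV.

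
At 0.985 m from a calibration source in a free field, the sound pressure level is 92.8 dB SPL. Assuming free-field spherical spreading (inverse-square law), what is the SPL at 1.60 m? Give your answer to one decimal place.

Inverse-square spreading gives ΔL = −20·log₁₀(d₂/d₁).
ΔL = −20·log₁₀(1.60/0.985) = -4.21 dB, so L₂ = 92.8 + (-4.21) = 88.6 dB SPL.

88.6 dB SPL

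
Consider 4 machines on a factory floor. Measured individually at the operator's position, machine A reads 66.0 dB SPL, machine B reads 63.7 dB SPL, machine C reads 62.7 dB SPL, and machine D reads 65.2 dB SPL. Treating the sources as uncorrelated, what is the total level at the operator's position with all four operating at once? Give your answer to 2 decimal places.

70.61 dB SPL

Incoherent sources sum as intensities:
L_total = 10·log₁₀(10^(66.0/10) + 10^(63.7/10) + 10^(62.7/10) + 10^(65.2/10)) = 10·log₁₀(11500000) = 70.61 dB SPL.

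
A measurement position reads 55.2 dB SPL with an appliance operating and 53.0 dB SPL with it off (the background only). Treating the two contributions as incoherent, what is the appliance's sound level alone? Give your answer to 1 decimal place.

Subtract intensities: L_src = 10·log₁₀(10^(L_total/10) − 10^(L_bg/10)).
L_src = 10·log₁₀(10^(55.2/10) − 10^(53.0/10)) = 10·log₁₀(131600) = 51.2 dB SPL.

51.2 dB SPL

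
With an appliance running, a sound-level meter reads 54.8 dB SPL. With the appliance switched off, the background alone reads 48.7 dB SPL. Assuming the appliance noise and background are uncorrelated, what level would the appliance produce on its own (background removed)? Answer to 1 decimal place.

Remove the background by subtracting linear intensities:
L_src = 10·log₁₀(10^(54.8/10) − 10^(48.7/10)) = 10·log₁₀(227900) = 53.6 dB SPL.

53.6 dB SPL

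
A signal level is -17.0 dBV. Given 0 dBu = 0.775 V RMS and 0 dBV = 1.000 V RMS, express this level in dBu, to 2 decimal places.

The offset between the scales is 20·log₁₀(0.775/1.000) = −2.214 dB.
So dBu = -17.0 + 2.214 = -14.79 dBu.

-14.79 dBu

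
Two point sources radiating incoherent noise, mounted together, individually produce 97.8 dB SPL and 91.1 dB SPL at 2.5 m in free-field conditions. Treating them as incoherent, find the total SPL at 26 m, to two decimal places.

Combined at 2.5 m: 10·log₁₀(10^(97.8/10)+10^(91.1/10)) = 98.641 dB SPL.
Then apply −20·log₁₀(26/2.5) = -20.341 dB → 78.30 dB SPL.

78.30 dB SPL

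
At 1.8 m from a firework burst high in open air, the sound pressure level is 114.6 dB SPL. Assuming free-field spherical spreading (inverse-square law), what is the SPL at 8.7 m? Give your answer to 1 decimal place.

100.9 dB SPL

For a point source in a free field, ΔL = −20·log₁₀(d₂/d₁).
ΔL = −20·log₁₀(8.7/1.8) = -13.68 dB, so L₂ = 114.6 + (-13.68) = 100.9 dB SPL.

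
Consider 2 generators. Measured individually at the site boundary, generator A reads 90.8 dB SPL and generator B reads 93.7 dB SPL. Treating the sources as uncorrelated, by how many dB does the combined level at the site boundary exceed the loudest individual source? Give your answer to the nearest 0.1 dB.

Incoherent sources sum as intensities:
L_total = 10·log₁₀(10^(90.8/10) + 10^(93.7/10)) = 95.50 dB SPL.
Excess over the loudest (93.7 dB): 95.50 − 93.7 = 1.8 dB.

1.8 dB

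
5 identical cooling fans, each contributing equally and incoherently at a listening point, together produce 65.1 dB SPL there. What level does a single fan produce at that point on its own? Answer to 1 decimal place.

58.1 dB SPL

5 equal incoherent sources add 10·log₁₀(5) = 6.99 dB over one source.
L_one = 65.1 − 6.99 = 58.1 dB SPL.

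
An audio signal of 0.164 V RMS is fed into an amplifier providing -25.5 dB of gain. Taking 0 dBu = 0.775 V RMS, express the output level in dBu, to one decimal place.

-39.0 dBu

Input level: 20·log₁₀(0.164/0.775) = -13.49 dBu.
Output: -13.49 − 25.5 = -39.0 dBu.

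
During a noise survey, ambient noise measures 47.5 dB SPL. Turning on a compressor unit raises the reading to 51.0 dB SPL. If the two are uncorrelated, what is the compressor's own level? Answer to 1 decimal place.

48.4 dB SPL

Subtract intensities: L_src = 10·log₁₀(10^(L_total/10) − 10^(L_bg/10)).
L_src = 10·log₁₀(10^(51.0/10) − 10^(47.5/10)) = 10·log₁₀(69660) = 48.4 dB SPL.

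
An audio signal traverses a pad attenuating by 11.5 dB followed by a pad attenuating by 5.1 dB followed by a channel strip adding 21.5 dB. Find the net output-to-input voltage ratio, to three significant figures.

1.76

Net gain = (−11.5) + (−5.1) + 21.5 = 4.9 dB.
Voltage ratio = 10^(4.9/20) = 1.76.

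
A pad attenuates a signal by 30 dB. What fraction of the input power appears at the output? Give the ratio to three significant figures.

0.00100

Power ratio = 10^(dB/10).
10^(-30/10) = 10^(-3.000) = 0.00100.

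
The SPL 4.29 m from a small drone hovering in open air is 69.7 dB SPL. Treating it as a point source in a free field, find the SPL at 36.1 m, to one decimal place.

51.2 dB SPL

Inverse-square spreading gives ΔL = −20·log₁₀(d₂/d₁).
ΔL = −20·log₁₀(36.1/4.29) = -18.50 dB, so L₂ = 69.7 + (-18.50) = 51.2 dB SPL.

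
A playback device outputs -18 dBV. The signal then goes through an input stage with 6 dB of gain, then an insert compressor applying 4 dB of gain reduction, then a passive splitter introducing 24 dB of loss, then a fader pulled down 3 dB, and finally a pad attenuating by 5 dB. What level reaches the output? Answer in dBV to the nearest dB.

-48 dBV

In dB, series stages simply add:
-18 + 6 − 4 − 24 − 3 − 5 = -48 dBV.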